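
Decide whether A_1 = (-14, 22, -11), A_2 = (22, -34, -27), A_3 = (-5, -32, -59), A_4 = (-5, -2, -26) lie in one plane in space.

Yes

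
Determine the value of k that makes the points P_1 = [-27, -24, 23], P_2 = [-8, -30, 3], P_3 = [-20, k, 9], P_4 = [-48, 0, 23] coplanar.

The points are coplanar iff P_1P_2 · (P_1P_3 × P_1P_4) = 0.
Expanding, this is linear in k: (-420)k + (-8820) = 0.
So k = -21.

-21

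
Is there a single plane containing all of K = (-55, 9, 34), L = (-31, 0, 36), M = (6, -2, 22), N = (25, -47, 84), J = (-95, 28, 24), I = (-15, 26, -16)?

No

The plane through K, L, M has normal n = KL × KM = (130, 410, 285) and equation n·P = 6230.
Checking the remaining points: n·N = 7920, n·J = 5970, n·I = 4150.
Since n·N = 7920 ≠ 6230, N is off the plane and the points are not all coplanar.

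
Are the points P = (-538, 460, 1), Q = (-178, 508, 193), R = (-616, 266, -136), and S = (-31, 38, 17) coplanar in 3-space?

The four points are coplanar iff the 3×3 determinant with rows PQ, PR, PS is zero.
Rows: (360, 48, 192), (-78, -194, -137), (507, -422, 16).
Expanding along the first row: (360)(-60918) − (48)(68211) + (192)(131274) = 0.
Zero determinant ⇒ coplanar.

Yes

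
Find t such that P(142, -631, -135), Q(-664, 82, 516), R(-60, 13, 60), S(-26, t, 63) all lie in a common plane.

Normal to plane PQR: n = (-280209, 25668, -375038); plane equation n·X = -5356056.
Requiring n·S = -5356056: (25668)t + (-16341960) = -5356056.
So t = 428.

428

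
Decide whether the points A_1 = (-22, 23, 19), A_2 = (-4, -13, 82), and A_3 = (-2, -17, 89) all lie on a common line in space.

Yes

A_1A_2 = (18, -36, 63), A_1A_3 = (20, -40, 70).
A_1A_2 × A_1A_3 = (0, 0, 0).
The cross product vanishes, so the three points are collinear.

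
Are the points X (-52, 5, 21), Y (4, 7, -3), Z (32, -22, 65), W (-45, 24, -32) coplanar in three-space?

With X as base: XY = (56, 2, -24), XZ = (84, -27, 44), XW = (7, 19, -53).
XZ × XW = (595, 4760, 1785).
XY · (XZ × XW) = 0.
The scalar triple product vanishes, so the four points are coplanar.

Yes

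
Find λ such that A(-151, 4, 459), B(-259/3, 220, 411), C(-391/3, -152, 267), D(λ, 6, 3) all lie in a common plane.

Normal to plane ABC: n = (-48960, 11424, -14552); plane equation n·P = 759288.
Requiring n·D = 759288: (-48960)λ + (24888) = 759288.
So λ = -15.

-15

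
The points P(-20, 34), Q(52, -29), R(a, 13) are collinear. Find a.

4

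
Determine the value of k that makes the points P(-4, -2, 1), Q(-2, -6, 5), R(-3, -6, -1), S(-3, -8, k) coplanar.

-5

Coplanarity ⇔ det[PQ; PR; PS] = 0.
Expanding, this is linear in k: (-4)k + (-20) = 0.
So k = -5.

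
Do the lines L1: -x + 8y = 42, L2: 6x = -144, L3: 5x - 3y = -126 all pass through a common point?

Intersecting L1 and L2: solving the 2×2 system gives (x, y) = (-24, 9/4).
Substitute into L3: (5)(-24) + (-3)(9/4) = -507/4.
But L3 requires -126 ≠ -507/4, so the three lines have no common point.

No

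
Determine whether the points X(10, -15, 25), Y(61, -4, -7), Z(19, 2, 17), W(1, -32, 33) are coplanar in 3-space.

Yes

A normal to the plane through X, Y, Z is n = XY × XZ = (456, 120, 768).
The plane has equation n·P = 21960. For W: n·W = 21960.
Equal, so W lies in the plane and all four are coplanar.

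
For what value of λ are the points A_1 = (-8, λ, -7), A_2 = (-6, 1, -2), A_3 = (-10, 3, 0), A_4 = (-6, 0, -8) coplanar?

1

Coplanarity ⇔ det[A_1A_2; A_1A_3; A_1A_4] = 0.
Expanding, this is linear in λ: (24)λ + (-24) = 0.
So λ = 1.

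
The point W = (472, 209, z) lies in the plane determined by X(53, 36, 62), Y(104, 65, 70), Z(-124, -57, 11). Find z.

326

Coplanarity requires XY · (XZ × XW) = 0.
XY = (51, 29, 8), XZ = (-177, -93, -51); the triple product is linear in z with coefficient 390 and constant term -127140.
Setting it to zero: z = 326.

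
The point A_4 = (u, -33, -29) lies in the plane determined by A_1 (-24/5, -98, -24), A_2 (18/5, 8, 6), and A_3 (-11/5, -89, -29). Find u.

31/5

Coplanarity requires A_1A_2 · (A_1A_3 × A_1A_4) = 0.
A_1A_2 = (42/5, 106, 30), A_1A_3 = (13/5, 9, -5); the triple product is linear in u with coefficient -800 and constant term 4960.
Setting it to zero: u = 31/5.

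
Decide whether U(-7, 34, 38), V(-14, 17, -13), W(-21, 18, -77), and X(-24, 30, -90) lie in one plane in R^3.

With U as base: UV = (-7, -17, -51), UW = (-14, -16, -115), UX = (-17, -4, -128).
UW × UX = (1588, 163, -216).
UV · (UW × UX) = -2871.
Since -2871 ≠ 0, the four points are not coplanar.

No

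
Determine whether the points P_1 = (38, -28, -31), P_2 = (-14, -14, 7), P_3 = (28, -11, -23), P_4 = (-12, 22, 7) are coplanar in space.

No

With P_1 as base: P_1P_2 = (-52, 14, 38), P_1P_3 = (-10, 17, 8), P_1P_4 = (-50, 50, 38).
P_1P_3 × P_1P_4 = (246, -20, 350).
P_1P_2 · (P_1P_3 × P_1P_4) = 228.
Since 228 ≠ 0, the four points are not coplanar.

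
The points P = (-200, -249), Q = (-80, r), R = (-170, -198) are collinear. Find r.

-45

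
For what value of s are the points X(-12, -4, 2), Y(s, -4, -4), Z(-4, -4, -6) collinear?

Direction XZ = (8, 0, -8). From the z-coordinate of Y, the parameter along the line is τ = (-4 − 2)/(-8) = 3/4.
Then s = (-12) + 3/4·(8) = -6.

-6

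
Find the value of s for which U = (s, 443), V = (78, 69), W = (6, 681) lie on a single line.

The three points are collinear iff det[UV; UW] = 0.
This determinant is linear in s: (-612)s + (20808) = 0, so s = 34.

34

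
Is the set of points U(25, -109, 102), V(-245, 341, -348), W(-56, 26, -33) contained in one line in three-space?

UV = (-270, 450, -450), UW = (-81, 135, -135).
Each component of UW is 3/10 times the corresponding component of UV, so UW = 3/10·UV and the points are collinear.

Yes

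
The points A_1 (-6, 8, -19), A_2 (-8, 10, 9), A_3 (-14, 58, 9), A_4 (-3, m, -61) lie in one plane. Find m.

5

The points are coplanar iff A_1A_2 · (A_1A_3 × A_1A_4) = 0.
Expanding, this is linear in m: (-168)m + (840) = 0.
So m = 5.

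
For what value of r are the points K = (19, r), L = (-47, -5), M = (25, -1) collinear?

The three points are collinear iff det[KL; KM] = 0.
This determinant is linear in r: (72)r + (96) = 0, so r = -4/3.

-4/3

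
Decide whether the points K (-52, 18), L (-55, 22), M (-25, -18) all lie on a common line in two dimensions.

KL = (-3, 4), KM = (27, -36).
Checking proportionality: KM = -9·KL, so the vectors are parallel and the points are collinear.

Yes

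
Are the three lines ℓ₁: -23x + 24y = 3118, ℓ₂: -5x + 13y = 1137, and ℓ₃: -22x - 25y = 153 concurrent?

Yes

Lines aᵢx + bᵢy = cᵢ with pairwise distinct directions are concurrent exactly when det[aᵢ bᵢ cᵢ] = 0.
Here the determinant is 0.
It vanishes, so the lines are concurrent at (-74, 59).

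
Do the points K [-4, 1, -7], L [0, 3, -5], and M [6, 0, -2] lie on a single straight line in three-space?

No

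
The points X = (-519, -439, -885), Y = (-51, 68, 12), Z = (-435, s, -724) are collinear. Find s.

-348

Collinearity requires XY × XZ = 0; each component is linear in s.
The x-component gives (-897)s + (-312156) = 0, so s = -348.
The remaining components then also vanish.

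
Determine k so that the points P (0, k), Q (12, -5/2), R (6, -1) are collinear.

1/2

The three points are collinear iff det[PQ; PR] = 0.
This determinant is linear in k: (-6)k + (3) = 0, so k = 1/2.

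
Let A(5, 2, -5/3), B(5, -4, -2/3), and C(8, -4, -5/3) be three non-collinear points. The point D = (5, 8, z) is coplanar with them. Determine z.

-8/3

A normal to the plane is n = AB × AC = (6, 3, 18).
D lies in the plane iff n · AD = 0.
This gives (18)z + (48) = 0, so z = -8/3.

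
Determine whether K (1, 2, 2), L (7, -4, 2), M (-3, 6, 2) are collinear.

KL = (6, -6, 0), KM = (-4, 4, 0).
KL × KM = (0, 0, 0).
The cross product vanishes, so the three points are collinear.

Yes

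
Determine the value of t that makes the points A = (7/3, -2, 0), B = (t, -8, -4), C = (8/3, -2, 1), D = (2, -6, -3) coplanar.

The points are coplanar iff AB · (AC × AD) = 0.
Expanding, this is linear in t: (4)t + (-8) = 0.
So t = 2.

2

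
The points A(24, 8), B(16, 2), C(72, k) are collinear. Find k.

44

Collinearity: (C − A) must be parallel to (B − A) = (-8, -6).
Cross-multiplying the components: (k − 8)·(-8) = (48)·(-6).
Solving gives k = 44.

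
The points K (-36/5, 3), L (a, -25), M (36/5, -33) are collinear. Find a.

The three points are collinear iff det[KL; KM] = 0.
This determinant is linear in a: (-36)a + (144) = 0, so a = 4.

4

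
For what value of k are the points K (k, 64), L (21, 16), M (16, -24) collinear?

The three points are collinear iff det[KL; KM] = 0.
This determinant is linear in k: (40)k + (-1080) = 0, so k = 27.

27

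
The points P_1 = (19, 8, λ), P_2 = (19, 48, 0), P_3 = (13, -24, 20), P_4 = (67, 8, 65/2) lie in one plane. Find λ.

Coplanarity ⇔ det[P_1P_2; P_1P_3; P_1P_4] = 0.
Expanding, this is linear in λ: (-3696)λ + (46200) = 0.
So λ = 25/2.

25/2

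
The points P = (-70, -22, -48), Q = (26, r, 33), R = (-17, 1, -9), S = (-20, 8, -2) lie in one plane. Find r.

29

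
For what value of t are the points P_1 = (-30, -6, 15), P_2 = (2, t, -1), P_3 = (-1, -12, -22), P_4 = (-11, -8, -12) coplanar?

Coplanarity ⇔ det[P_1P_2; P_1P_3; P_1P_4] = 0.
Expanding, this is linear in t: (80)t + (2400) = 0.
So t = -30.

-30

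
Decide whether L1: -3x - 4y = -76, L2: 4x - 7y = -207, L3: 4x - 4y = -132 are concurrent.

Yes

Intersecting L1 and L2: solving the 2×2 system gives (x, y) = (-8, 25).
Substitute into L3: (4)(-8) + (-4)(25) = -132.
This equals -132, so (-8, 25) lies on all three lines and they are concurrent.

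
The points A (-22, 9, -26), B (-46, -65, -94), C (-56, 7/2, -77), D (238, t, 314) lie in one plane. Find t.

The points are coplanar iff AB · (AC × AD) = 0.
Expanding, this is linear in t: (1088)t + (63648) = 0.
So t = -117/2.

-117/2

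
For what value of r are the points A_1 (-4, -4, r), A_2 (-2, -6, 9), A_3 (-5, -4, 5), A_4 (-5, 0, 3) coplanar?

6

Coplanarity ⇔ det[A_1A_2; A_1A_3; A_1A_4] = 0.
Expanding, this is linear in r: (12)r + (-72) = 0.
So r = 6.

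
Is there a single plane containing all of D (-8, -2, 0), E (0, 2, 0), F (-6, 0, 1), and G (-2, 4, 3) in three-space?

With D as base: DE = (8, 4, 0), DF = (2, 2, 1), DG = (6, 6, 3).
DF × DG = (0, 0, 0).
DE · (DF × DG) = 0.
The scalar triple product vanishes, so the four points are coplanar.

Yes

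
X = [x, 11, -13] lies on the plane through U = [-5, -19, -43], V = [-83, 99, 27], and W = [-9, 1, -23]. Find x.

-11

The plane through U, V, W has equation 960x + 1280y − 1088z = 17664.
Substituting X: (960)x + (28224) = 17664, so x = -11.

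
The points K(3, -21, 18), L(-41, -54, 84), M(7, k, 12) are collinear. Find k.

-18

Direction KL = (-44, -33, 66). From the x-coordinate of M, the parameter along the line is τ = (7 − 3)/(-44) = -1/11.
Then k = (-21) + (-1/11)·(-33) = -18.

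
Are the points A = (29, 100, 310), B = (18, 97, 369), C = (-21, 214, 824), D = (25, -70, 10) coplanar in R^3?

No

With A as base: AB = (-11, -3, 59), AC = (-50, 114, 514), AD = (-4, -170, -300).
AC × AD = (53180, -17056, 8956).
AB · (AC × AD) = -5408.
Since -5408 ≠ 0, the four points are not coplanar.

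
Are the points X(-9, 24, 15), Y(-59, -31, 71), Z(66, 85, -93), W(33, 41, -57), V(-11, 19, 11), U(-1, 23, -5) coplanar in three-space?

The plane through X, Y, Z has normal n = XY × XZ = (2524, -1200, 1075) and equation n·P = -35391.
Checking the remaining points: n·W = -27183, n·V = -38739, n·U = -35499.
Since n·W = -27183 ≠ -35391, W is off the plane and the points are not all coplanar.

No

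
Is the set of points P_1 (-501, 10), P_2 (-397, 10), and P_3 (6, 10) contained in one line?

P_1P_2 = (104, 0), P_1P_3 = (507, 0).
Twice the signed area of △P_1P_2P_3 is (104)(0) − (0)(507) = 0.
The triangle is degenerate (zero area), so the points are collinear.

Yes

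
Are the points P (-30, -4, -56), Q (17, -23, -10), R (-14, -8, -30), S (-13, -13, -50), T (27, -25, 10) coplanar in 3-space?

No

The plane through P, Q, R has normal n = PQ × PR = (-310, -486, 116) and equation n·X = 4748.
Checking the remaining points: n·S = 4548, n·T = 4940.
Since n·S = 4548 ≠ 4748, S is off the plane and the points are not all coplanar.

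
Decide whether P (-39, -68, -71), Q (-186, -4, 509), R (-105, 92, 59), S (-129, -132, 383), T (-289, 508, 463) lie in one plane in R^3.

The plane through P, Q, R has normal n = PQ × PR = (-84480, -19170, -19296) and equation n·X = 5968296.
Checking the remaining points: n·S = 6037992, n·T = 5742312.
Since n·S = 6037992 ≠ 5968296, S is off the plane and the points are not all coplanar.

No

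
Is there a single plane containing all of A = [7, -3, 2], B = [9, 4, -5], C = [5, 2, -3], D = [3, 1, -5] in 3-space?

A normal to the plane through A, B, C is n = AB × AC = (0, 24, 24).
The plane has equation n·P = -24. For D: n·D = -96.
-96 ≠ -24, so D is off the plane.

No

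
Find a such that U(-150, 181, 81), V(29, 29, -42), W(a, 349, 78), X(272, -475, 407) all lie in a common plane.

Normal to plane UVX: n = (-130240, -110260, -53280); plane equation n·P = -4736740.
Requiring n·W = -4736740: (-130240)a + (-42636580) = -4736740.
So a = -291.

-291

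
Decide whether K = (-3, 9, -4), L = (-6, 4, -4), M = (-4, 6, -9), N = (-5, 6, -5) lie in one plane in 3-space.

No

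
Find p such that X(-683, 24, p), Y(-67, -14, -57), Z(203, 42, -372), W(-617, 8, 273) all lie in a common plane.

282

Coplanarity ⇔ det[XY; XZ; XW] = 0.
Expanding, this is linear in p: (-36740)p + (10360680) = 0.
So p = 282.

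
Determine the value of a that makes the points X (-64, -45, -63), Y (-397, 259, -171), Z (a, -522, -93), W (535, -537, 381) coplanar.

414

Coplanarity ⇔ det[XY; XZ; XW] = 0.
Expanding, this is linear in a: (-81840)a + (33881760) = 0.
So a = 414.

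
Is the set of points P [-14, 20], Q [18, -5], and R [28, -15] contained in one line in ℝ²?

PQ = (32, -25), PR = (42, -35).
det[PQ; PR] = (32)(-35) − (-25)(42) = -70.
The determinant is nonzero, so they are not collinear.

No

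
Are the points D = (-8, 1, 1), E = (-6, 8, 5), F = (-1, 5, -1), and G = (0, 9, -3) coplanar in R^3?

A normal to the plane through D, E, F is n = DE × DF = (-30, 32, -41).
The plane has equation n·P = 231. For G: n·G = 411.
411 ≠ 231, so G is off the plane.

No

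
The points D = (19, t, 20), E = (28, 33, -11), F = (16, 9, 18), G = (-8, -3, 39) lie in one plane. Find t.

6

The points are coplanar iff DE · (DF × DG) = 0.
Expanding, this is linear in t: (444)t + (-2664) = 0.
So t = 6.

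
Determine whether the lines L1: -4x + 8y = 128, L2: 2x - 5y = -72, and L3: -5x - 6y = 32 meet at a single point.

Intersecting L1 and L2: solving the 2×2 system gives (x, y) = (-16, 8).
Substitute into L3: (-5)(-16) + (-6)(8) = 32.
This equals 32, so (-16, 8) lies on all three lines and they are concurrent.

Yes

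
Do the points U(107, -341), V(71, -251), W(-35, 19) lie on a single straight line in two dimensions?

No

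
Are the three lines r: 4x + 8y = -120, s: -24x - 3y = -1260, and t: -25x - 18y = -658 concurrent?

The three lines meet at one point iff the augmented coefficient matrix [aᵢ bᵢ cᵢ] has rank < 3, i.e. its determinant vanishes.
Here the determinant is 0.
It vanishes, so the lines are concurrent at (58, -44).

Yes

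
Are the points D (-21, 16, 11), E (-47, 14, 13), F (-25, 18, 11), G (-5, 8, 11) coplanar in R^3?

With D as base: DE = (-26, -2, 2), DF = (-4, 2, 0), DG = (16, -8, 0).
DF × DG = (0, 0, 0).
DE · (DF × DG) = 0.
The scalar triple product vanishes, so the four points are coplanar.

Yes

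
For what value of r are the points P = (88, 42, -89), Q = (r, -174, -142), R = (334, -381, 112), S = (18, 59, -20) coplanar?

335

Normal to plane PRS: n = (-32604, -31044, -25428); plane equation n·X = -1909908.
Requiring n·Q = -1909908: (-32604)r + (9012432) = -1909908.
So r = 335.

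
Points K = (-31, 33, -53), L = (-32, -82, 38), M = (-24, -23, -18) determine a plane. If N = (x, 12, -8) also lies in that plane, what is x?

Coplanarity requires KL · (KM × KN) = 0.
KL = (-1, -115, 91), KM = (7, -56, 35); the triple product is linear in x with coefficient 1071 and constant term 57834.
Setting it to zero: x = -54.

-54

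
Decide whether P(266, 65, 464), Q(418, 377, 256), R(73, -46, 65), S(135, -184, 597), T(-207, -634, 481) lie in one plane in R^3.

The plane through P, Q, R has normal n = PQ × PR = (-147576, 100792, 43344) and equation n·X = -12592120.
Checking the remaining points: n·S = -12592120, n·T = -12505432.
Since n·T = -12505432 ≠ -12592120, T is off the plane and the points are not all coplanar.

No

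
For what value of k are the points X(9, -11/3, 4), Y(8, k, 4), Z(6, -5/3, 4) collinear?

-3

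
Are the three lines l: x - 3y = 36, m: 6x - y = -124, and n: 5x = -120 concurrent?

Yes

Intersecting l and m: solving the 2×2 system gives (x, y) = (-24, -20).
Substitute into n: (5)(-24) + (0)(-20) = -120.
This equals -120, so (-24, -20) lies on all three lines and they are concurrent.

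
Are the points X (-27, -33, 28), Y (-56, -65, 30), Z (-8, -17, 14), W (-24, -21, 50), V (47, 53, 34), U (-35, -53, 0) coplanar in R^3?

Yes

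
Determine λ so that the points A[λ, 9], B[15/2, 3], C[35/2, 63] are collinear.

Collinearity: (A − B) must be parallel to (C − B) = (10, 60).
Cross-multiplying the components: (λ − 15/2)·(60) = (6)·(10).
Solving gives λ = 17/2.

17/2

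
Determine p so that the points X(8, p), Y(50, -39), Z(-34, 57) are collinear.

The three points are collinear iff det[XY; XZ] = 0.
This determinant is linear in p: (-84)p + (756) = 0, so p = 9.

9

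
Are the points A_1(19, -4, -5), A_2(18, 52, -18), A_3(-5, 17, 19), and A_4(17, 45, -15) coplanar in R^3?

Yes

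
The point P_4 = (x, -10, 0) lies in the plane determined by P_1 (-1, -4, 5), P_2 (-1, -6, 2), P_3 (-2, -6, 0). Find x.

1

The plane through P_1, P_2, P_3 has equation 4x + 3y − 2z = -26.
Substituting P_4: (4)x + (-30) = -26, so x = 1.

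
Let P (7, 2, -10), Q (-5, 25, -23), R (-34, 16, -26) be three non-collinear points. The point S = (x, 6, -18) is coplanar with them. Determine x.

-19

Coplanarity requires PQ · (PR × PS) = 0.
PQ = (-12, 23, -13), PR = (-41, 14, -16); the triple product is linear in x with coefficient -186 and constant term -3534.
Setting it to zero: x = -19.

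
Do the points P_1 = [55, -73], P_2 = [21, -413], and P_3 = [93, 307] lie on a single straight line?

P_1P_2 = (-34, -340), P_1P_3 = (38, 380).
det[P_1P_2; P_1P_3] = (-34)(380) − (-340)(38) = 0.
The determinant is zero, so the points are collinear.

Yes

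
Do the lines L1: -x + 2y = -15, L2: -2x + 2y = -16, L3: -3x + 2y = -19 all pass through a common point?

No

Intersecting L1 and L2: solving the 2×2 system gives (x, y) = (1, -7).
Substitute into L3: (-3)(1) + (2)(-7) = -17.
But L3 requires -19 ≠ -17, so the three lines have no common point.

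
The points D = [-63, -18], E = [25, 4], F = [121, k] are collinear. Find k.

28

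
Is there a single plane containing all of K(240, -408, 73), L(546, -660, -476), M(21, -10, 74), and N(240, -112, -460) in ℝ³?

Yes

With K as base: KL = (306, -252, -549), KM = (-219, 398, 1), KN = (0, 296, -533).
KM × KN = (-212430, -116727, -64824).
KL · (KM × KN) = 0.
The scalar triple product vanishes, so the four points are coplanar.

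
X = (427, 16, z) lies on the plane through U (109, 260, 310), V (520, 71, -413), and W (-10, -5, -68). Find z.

Coplanarity requires UV · (UW × UX) = 0.
UV = (411, -189, -723), UW = (-119, -265, -378); the triple product is linear in z with coefficient -131406 and constant term -56373174.
Setting it to zero: z = -429.

-429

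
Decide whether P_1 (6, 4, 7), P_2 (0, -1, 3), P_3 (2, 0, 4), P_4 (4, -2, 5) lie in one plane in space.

No

With P_1 as base: P_1P_2 = (-6, -5, -4), P_1P_3 = (-4, -4, -3), P_1P_4 = (-2, -6, -2).
P_1P_3 × P_1P_4 = (-10, -2, 16).
P_1P_2 · (P_1P_3 × P_1P_4) = 6.
Since 6 ≠ 0, the four points are not coplanar.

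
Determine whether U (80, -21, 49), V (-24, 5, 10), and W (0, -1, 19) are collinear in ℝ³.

UV = (-104, 26, -39), UW = (-80, 20, -30).
UV × UW = (0, 0, 0).
The cross product vanishes, so the three points are collinear.

Yes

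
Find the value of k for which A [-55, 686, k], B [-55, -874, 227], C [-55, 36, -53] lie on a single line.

-253

Direction BC = (0, 910, -280). From the y-coordinate of A, the parameter along the line is τ = (686 − (-874))/910 = 12/7.
Then k = 227 + 12/7·(-280) = -253.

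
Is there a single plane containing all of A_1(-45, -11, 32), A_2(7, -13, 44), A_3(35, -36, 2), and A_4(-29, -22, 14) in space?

A normal to the plane through A_1, A_2, A_3 is n = A_1A_2 × A_1A_3 = (360, 2520, -1140).
The plane has equation n·P = -80400. For A_4: n·A_4 = -81840.
-81840 ≠ -80400, so A_4 is off the plane.

No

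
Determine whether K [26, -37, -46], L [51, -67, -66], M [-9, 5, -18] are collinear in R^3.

Yes

KL = (25, -30, -20), KM = (-35, 42, 28).
Each component of KM is -7/5 times the corresponding component of KL, so KM = -7/5·KL and the points are collinear.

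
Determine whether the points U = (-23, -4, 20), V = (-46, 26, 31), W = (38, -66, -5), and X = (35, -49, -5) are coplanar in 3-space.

No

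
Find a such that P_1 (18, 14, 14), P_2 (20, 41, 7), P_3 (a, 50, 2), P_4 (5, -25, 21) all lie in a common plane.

12

Coplanarity ⇔ det[P_1P_2; P_1P_3; P_1P_4] = 0.
Expanding, this is linear in a: (84)a + (-1008) = 0.
So a = 12.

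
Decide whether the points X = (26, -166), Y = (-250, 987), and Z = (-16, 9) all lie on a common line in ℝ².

XY = (-276, 1153), XZ = (-42, 175).
det[XY; XZ] = (-276)(175) − (1153)(-42) = 126.
The determinant is nonzero, so they are not collinear.

No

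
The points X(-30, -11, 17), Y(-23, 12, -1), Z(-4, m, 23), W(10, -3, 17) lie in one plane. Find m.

-13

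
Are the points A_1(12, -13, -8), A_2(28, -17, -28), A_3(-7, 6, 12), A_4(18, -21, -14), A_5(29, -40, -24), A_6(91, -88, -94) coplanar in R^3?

The plane through A_1, A_2, A_3 has normal n = A_1A_2 × A_1A_3 = (300, 60, 228) and equation n·P = 996.
Checking the remaining points: n·A_4 = 948, n·A_5 = 828, n·A_6 = 588.
Since n·A_4 = 948 ≠ 996, A_4 is off the plane and the points are not all coplanar.

No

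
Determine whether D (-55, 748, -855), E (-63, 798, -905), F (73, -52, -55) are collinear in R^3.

Yes

DE = (-8, 50, -50), DF = (128, -800, 800).
Each component of DF is -16 times the corresponding component of DE, so DF = -16·DE and the points are collinear.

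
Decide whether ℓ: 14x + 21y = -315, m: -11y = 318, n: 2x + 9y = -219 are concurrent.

No

The three lines meet at one point iff the augmented coefficient matrix [aᵢ bᵢ cᵢ] has rank < 3, i.e. its determinant vanishes.
Here the determinant is 84.
Nonzero, so no common point exists.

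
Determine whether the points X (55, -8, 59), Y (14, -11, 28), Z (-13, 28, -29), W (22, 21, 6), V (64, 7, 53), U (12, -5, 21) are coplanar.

Yes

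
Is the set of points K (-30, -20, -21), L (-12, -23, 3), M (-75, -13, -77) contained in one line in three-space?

No

KL = (18, -3, 24), KM = (-45, 7, -56).
KL × KM = (0, -72, -9).
The cross product is nonzero, so the points do not lie on one line.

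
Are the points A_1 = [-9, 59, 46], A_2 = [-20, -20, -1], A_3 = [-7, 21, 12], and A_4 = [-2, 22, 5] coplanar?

With A_1 as base: A_1A_2 = (-11, -79, -47), A_1A_3 = (2, -38, -34), A_1A_4 = (7, -37, -41).
A_1A_3 × A_1A_4 = (300, -156, 192).
A_1A_2 · (A_1A_3 × A_1A_4) = 0.
The scalar triple product vanishes, so the four points are coplanar.

Yes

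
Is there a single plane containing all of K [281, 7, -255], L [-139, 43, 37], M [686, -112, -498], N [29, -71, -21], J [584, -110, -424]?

No

The plane through K, L, M has normal n = KL × KM = (26000, 16200, 35400) and equation n·P = -1607600.
Checking the remaining points: n·N = -1139600, n·J = -1607600.
Since n·N = -1139600 ≠ -1607600, N is off the plane and the points are not all coplanar.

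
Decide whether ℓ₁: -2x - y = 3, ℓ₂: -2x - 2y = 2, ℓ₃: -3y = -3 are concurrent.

The three lines meet at one point iff the augmented coefficient matrix [aᵢ bᵢ cᵢ] has rank < 3, i.e. its determinant vanishes.
Here the determinant is 0.
It vanishes, so the lines are concurrent at (-2, 1).

Yes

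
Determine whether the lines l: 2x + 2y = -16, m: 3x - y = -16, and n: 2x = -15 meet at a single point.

Lines aᵢx + bᵢy = cᵢ with pairwise distinct directions are concurrent exactly when det[aᵢ bᵢ cᵢ] = 0.
Here the determinant is 24.
Nonzero, so no common point exists.

No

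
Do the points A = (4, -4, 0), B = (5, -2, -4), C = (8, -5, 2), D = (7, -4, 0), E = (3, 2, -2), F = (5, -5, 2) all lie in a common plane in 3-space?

The plane through A, B, C has normal n = AB × AC = (0, -18, -9) and equation n·P = 72.
Checking the remaining points: n·D = 72, n·E = -18, n·F = 72.
Since n·E = -18 ≠ 72, E is off the plane and the points are not all coplanar.

No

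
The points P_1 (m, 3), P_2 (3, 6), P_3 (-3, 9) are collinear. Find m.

9

The three points are collinear iff det[P_1P_2; P_1P_3] = 0.
This determinant is linear in m: (-3)m + (27) = 0, so m = 9.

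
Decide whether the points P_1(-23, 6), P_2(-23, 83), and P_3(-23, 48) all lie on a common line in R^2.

Yes

P_1P_2 = (0, 77), P_1P_3 = (0, 42).
Twice the signed area of △P_1P_2P_3 is (0)(42) − (77)(0) = 0.
The triangle is degenerate (zero area), so the points are collinear.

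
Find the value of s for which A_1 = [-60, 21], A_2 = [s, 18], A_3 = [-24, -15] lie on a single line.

The three points are collinear iff det[A_1A_2; A_1A_3] = 0.
This determinant is linear in s: (-36)s + (-2052) = 0, so s = -57.

-57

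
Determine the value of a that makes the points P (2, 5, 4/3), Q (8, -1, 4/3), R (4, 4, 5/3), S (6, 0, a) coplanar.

1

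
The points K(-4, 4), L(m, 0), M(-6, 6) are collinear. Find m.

0

Collinearity: (L − K) must be parallel to (M − K) = (-2, 2).
Cross-multiplying the components: (m − (-4))·(2) = (-4)·(-2).
Solving gives m = 0.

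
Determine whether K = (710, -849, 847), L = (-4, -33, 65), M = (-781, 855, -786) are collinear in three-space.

KL = (-714, 816, -782), KM = (-1491, 1704, -1633).
Each component of KM is 71/34 times the corresponding component of KL, so KM = 71/34·KL and the points are collinear.

Yes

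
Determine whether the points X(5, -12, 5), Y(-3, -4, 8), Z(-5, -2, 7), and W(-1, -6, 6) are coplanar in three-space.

The four points are coplanar iff the 3×3 determinant with rows XY, XZ, XW is zero.
Rows: (-8, 8, 3), (-10, 10, 2), (-6, 6, 1).
Expanding along the first row: (-8)(-2) − (8)(2) + (3)(0) = 0.
Zero determinant ⇒ coplanar.

Yes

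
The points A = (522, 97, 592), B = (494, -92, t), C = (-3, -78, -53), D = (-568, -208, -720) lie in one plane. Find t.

474

Normal to plane ACD: n = (32875, 14250, -30625); plane equation n·P = 413000.
Requiring n·B = 413000: (-30625)t + (14929250) = 413000.
So t = 474.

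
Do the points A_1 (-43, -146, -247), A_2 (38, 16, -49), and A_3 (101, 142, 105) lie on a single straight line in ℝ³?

A_1A_2 = (81, 162, 198), A_1A_3 = (144, 288, 352).
A_1A_2 × A_1A_3 = (0, 0, 0).
The cross product vanishes, so the three points are collinear.

Yes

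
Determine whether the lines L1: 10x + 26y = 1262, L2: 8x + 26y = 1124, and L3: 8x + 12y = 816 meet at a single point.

Yes

Lines aᵢx + bᵢy = cᵢ with pairwise distinct directions are concurrent exactly when det[aᵢ bᵢ cᵢ] = 0.
Here the determinant is 0.
It vanishes, so the lines are concurrent at (69, 22).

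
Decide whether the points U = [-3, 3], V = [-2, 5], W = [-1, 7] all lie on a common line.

Yes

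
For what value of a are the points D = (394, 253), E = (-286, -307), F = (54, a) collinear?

Collinearity: (F − D) must be parallel to (E − D) = (-680, -560).
Cross-multiplying the components: (a − 253)·(-680) = (-340)·(-560).
Solving gives a = -27.

-27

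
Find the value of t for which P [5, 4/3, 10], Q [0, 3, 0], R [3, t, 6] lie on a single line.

2

Collinearity requires PQ × PR = 0; each component is linear in t.
The x-component gives (10)t + (-20) = 0, so t = 2.
The remaining components then also vanish.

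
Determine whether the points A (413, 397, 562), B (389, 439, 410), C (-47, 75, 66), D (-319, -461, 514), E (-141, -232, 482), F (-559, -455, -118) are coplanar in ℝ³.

Yes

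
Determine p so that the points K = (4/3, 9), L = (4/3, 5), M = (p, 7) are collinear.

The three points are collinear iff det[KL; KM] = 0.
This determinant is linear in p: (4)p + (-16/3) = 0, so p = 4/3.

4/3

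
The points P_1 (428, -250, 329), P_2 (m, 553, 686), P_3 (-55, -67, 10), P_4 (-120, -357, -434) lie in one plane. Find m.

-155

Normal to plane P_1P_3P_4: n = (-173762, -193717, 151965); plane equation n·P = 24055599.
Requiring n·P_2 = 24055599: (-173762)m + (-2877511) = 24055599.
So m = -155.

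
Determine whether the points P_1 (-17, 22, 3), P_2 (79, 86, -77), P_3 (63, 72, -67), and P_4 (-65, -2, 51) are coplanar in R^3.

Yes

A normal to the plane through P_1, P_2, P_3 is n = P_1P_2 × P_1P_3 = (-480, 320, -320).
The plane has equation n·P = 14240. For P_4: n·P_4 = 14240.
Equal, so P_4 lies in the plane and all four are coplanar.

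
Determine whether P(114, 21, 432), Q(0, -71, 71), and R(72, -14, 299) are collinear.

PQ = (-114, -92, -361), PR = (-42, -35, -133).
Comparing components 2 and 3: (-92)(-133) − (-361)(-35) = -399 ≠ 0, so PQ and PR are not parallel and the points are not collinear.

No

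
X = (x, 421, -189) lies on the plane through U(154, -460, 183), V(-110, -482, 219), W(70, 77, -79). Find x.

The plane through U, V, W has equation −13568x − 72192y − 143616z = 4837120.
Substituting X: (-13568)x + (-3249408) = 4837120, so x = -596.

-596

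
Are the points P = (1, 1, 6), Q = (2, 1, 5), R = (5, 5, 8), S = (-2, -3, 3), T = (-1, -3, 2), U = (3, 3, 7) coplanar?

The plane through P, Q, R has normal n = PQ × PR = (4, -6, 4) and equation n·X = 22.
Checking the remaining points: n·S = 22, n·T = 22, n·U = 22.
All equal 22, so all 6 points lie in one plane.

Yes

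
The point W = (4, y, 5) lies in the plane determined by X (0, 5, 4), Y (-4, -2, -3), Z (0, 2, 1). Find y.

The plane through X, Y, Z has equation −12y + 12z = -12.
Substituting W: (-12)y + (60) = -12, so y = 6.

6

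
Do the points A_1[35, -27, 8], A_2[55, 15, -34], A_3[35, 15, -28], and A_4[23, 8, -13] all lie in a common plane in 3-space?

No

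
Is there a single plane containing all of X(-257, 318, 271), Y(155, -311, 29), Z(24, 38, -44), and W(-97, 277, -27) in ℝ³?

No

The four points are coplanar iff the 3×3 determinant with rows XY, XZ, XW is zero.
Rows: (412, -629, -242), (281, -280, -315), (160, -41, -298).
Expanding along the first row: (412)(70525) − (-629)(-33338) + (-242)(33279) = 33180.
Nonzero ⇒ not coplanar.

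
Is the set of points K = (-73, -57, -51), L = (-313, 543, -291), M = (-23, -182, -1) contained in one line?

KL = (-240, 600, -240), KM = (50, -125, 50).
KL × KM = (0, 0, 0).
The cross product vanishes, so the three points are collinear.

Yes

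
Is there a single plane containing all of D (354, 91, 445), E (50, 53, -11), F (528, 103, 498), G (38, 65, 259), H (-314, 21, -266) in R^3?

No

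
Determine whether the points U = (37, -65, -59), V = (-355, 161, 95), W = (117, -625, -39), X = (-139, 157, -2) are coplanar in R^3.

With U as base: UV = (-392, 226, 154), UW = (80, -560, 20), UX = (-176, 222, 57).
UW × UX = (-36360, -8080, -80800).
UV · (UW × UX) = -16160.
Since -16160 ≠ 0, the four points are not coplanar.

No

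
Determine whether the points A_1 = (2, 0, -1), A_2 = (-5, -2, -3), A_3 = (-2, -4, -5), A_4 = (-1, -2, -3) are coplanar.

Yes

The four points are coplanar iff the 3×3 determinant with rows A_1A_2, A_1A_3, A_1A_4 is zero.
Rows: (-7, -2, -2), (-4, -4, -4), (-3, -2, -2).
Expanding along the first row: (-7)(0) − (-2)(-4) + (-2)(-4) = 0.
Zero determinant ⇒ coplanar.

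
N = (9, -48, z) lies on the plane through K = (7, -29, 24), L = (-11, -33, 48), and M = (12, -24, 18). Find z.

The plane through K, L, M has equation −96x + 12y − 70z = -2700.
Substituting N: (-70)z + (-1440) = -2700, so z = 18.

18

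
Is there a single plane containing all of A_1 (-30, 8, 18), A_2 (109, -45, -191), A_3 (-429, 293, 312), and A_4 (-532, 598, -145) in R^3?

A normal to the plane through A_1, A_2, A_3 is n = A_1A_2 × A_1A_3 = (43983, 42525, 18468).
The plane has equation n·P = -646866. For A_4: n·A_4 = -646866.
Equal, so A_4 lies in the plane and all four are coplanar.

Yes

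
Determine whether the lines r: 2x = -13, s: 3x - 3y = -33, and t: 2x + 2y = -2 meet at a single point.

No

Intersecting r and s: solving the 2×2 system gives (x, y) = (-13/2, 9/2).
Substitute into t: (2)(-13/2) + (2)(9/2) = -4.
But t requires -2 ≠ -4, so the three lines have no common point.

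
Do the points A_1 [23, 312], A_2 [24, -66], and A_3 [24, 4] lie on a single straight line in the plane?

A_1A_2 = (1, -378), A_1A_3 = (1, -308).
If collinear, A_1A_3 would be a scalar multiple of A_1A_2. But (1)·(-308) ≠ (-378)·(1) (difference 70), so they are not parallel; the points are not collinear.

No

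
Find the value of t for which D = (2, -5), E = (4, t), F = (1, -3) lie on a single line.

The three points are collinear iff det[DE; DF] = 0.
This determinant is linear in t: (1)t + (9) = 0, so t = -9.

-9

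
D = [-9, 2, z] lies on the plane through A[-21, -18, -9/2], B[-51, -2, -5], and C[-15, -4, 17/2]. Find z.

A normal to the plane is n = AB × AC = (215, 387, -516).
D lies in the plane iff n · AD = 0.
This gives (-516)z + (7998) = 0, so z = 31/2.

31/2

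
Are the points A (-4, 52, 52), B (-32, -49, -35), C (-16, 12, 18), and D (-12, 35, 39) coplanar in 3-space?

With A as base: AB = (-28, -101, -87), AC = (-12, -40, -34), AD = (-8, -17, -13).
AC × AD = (-58, 116, -116).
AB · (AC × AD) = 0.
The scalar triple product vanishes, so the four points are coplanar.

Yes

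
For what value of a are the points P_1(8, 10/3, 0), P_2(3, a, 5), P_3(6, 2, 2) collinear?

0

Collinearity requires P_1P_2 × P_1P_3 = 0; each component is linear in a.
The x-component gives (2)a + (0) = 0, so a = 0.
The remaining components then also vanish.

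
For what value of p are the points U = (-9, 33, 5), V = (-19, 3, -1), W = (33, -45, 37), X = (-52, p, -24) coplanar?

0

The points are coplanar iff UV · (UW × UX) = 0.
Expanding, this is linear in p: (68)p + (0) = 0.
So p = 0.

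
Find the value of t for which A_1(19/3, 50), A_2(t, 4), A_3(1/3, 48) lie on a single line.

Collinearity: (A_2 − A_1) must be parallel to (A_3 − A_1) = (-6, -2).
Cross-multiplying the components: (t − 19/3)·(-2) = (-46)·(-6).
Solving gives t = -395/3.

-395/3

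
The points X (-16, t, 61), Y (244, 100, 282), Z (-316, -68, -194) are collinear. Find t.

Direction YZ = (-560, -168, -476). From the x-coordinate of X, the parameter along the line is τ = (-16 − 244)/(-560) = 13/28.
Then t = 100 + 13/28·(-168) = 22.

22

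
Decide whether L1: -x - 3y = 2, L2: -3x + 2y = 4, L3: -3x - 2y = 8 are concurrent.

No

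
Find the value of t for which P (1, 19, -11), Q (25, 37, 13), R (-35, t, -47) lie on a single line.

Collinearity requires PQ × PR = 0; each component is linear in t.
The x-component gives (-24)t + (-192) = 0, so t = -8.
The remaining components then also vanish.

-8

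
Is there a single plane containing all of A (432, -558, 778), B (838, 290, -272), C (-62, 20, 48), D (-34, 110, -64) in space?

No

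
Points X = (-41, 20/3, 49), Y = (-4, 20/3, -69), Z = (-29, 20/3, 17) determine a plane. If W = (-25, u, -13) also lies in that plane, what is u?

20/3

Coplanarity requires XY · (XZ × XW) = 0.
XY = (37, 0, -118), XZ = (12, 0, -32); the triple product is linear in u with coefficient -232 and constant term 4640/3.
Setting it to zero: u = 20/3.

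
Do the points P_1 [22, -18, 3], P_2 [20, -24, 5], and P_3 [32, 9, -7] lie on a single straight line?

P_1P_2 = (-2, -6, 2), P_1P_3 = (10, 27, -10).
P_1P_2 × P_1P_3 = (6, 0, 6).
The cross product is nonzero, so the points do not lie on one line.

No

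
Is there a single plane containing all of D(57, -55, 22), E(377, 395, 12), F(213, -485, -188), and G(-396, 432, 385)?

No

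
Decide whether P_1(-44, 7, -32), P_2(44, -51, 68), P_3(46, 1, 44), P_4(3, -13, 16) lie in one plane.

Yes

The four points are coplanar iff the 3×3 determinant with rows P_1P_2, P_1P_3, P_1P_4 is zero.
Rows: (88, -58, 100), (90, -6, 76), (47, -20, 48).
Expanding along the first row: (88)(1232) − (-58)(748) + (100)(-1518) = 0.
Zero determinant ⇒ coplanar.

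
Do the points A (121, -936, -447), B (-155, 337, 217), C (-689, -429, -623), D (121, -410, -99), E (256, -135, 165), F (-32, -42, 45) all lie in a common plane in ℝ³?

The plane through A, B, C has normal n = AB × AC = (-560696, -586416, 891198) and equation n·P = 82675654.
Checking the remaining points: n·D = 84357742, n·E = 82675654, n·F = 82675654.
Since n·D = 84357742 ≠ 82675654, D is off the plane and the points are not all coplanar.

No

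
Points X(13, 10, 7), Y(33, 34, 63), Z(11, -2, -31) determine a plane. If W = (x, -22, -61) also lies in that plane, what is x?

-19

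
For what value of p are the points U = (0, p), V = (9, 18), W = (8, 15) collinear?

Collinearity: (U − V) must be parallel to (W − V) = (-1, -3).
Cross-multiplying the components: (p − 18)·(-1) = (-9)·(-3).
Solving gives p = -9.

-9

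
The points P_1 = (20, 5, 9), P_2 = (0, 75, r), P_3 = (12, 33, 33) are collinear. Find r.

69

Collinearity requires P_1P_2 × P_1P_3 = 0; each component is linear in r.
The x-component gives (-28)r + (1932) = 0, so r = 69.
The remaining components then also vanish.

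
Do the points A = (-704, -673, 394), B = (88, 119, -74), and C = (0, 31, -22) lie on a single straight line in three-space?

Yes

AB = (792, 792, -468), AC = (704, 704, -416).
AB × AC = (0, 0, 0).
The cross product vanishes, so the three points are collinear.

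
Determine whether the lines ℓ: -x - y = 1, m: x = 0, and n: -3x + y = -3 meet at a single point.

No

Lines aᵢx + bᵢy = cᵢ with pairwise distinct directions are concurrent exactly when det[aᵢ bᵢ cᵢ] = 0.
Here the determinant is -2.
Nonzero, so no common point exists.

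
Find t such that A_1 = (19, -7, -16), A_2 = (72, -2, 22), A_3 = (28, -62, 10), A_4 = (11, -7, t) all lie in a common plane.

Normal to plane A_1A_2A_3: n = (2220, -1036, -2960); plane equation n·P = 96792.
Requiring n·A_4 = 96792: (-2960)t + (31672) = 96792.
So t = -22.

-22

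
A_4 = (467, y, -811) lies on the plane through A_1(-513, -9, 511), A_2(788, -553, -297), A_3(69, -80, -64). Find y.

157

A normal to the plane is n = A_1A_2 × A_1A_3 = (255432, 277819, 224237).
A_4 lies in the plane iff n · A_1A_4 = 0.
This gives (277819)y + (-43617583) = 0, so y = 157.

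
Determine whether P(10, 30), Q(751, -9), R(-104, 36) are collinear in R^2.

PQ = (741, -39), PR = (-114, 6).
Twice the signed area of △PQR is (741)(6) − (-39)(-114) = 0.
The triangle is degenerate (zero area), so the points are collinear.

Yes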